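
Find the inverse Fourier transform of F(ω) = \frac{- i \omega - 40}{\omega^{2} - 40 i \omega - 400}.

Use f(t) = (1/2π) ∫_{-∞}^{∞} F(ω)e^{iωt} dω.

f(t) = \left(20 t + 1\right) e^{- 20 t} u\left(t\right)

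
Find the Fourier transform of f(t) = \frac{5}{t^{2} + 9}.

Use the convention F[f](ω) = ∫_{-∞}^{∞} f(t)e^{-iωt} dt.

F(ω) = \frac{5 \pi e^{- 3 \left|{\omega}\right|}}{3}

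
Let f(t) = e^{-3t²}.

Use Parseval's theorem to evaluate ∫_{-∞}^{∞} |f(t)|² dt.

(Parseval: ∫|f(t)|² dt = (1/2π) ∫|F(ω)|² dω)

∫|f(t)|² dt = \frac{\sqrt{6} \sqrt{\pi}}{6}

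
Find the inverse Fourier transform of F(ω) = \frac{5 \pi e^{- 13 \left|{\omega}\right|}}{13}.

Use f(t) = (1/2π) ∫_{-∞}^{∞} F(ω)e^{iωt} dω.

f(t) = \frac{5}{t^{2} + 169}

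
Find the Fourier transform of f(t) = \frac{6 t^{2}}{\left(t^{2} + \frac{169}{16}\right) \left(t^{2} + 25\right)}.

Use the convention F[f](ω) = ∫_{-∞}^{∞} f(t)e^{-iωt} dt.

F(ω) = \frac{160 \pi e^{- 5 \left|{\omega}\right|}}{77} - \frac{104 \pi e^{- \frac{13 \left|{\omega}\right|}{4}}}{77}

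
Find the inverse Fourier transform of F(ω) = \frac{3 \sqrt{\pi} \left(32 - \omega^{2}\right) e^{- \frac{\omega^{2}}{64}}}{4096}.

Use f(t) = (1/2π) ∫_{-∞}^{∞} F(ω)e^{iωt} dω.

f(t) = 3 t^{2} e^{- 16 t^{2}}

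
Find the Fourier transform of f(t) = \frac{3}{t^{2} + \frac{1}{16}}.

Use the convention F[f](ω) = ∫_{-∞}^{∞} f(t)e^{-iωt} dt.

F(ω) = 12 \pi e^{- \frac{\left|{\omega}\right|}{4}}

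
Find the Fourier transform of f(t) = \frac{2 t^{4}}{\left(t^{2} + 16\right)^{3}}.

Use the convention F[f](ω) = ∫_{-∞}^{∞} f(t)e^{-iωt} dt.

F(ω) = \frac{\pi \left(16 \omega^{2} - 20 \left|{\omega}\right| + 3\right) e^{- 4 \left|{\omega}\right|}}{16}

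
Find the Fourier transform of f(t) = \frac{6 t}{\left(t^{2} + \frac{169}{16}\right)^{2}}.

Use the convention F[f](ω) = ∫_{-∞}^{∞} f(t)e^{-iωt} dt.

F(ω) = - \frac{12 i \pi \omega e^{- \frac{13 \left|{\omega}\right|}{4}}}{13}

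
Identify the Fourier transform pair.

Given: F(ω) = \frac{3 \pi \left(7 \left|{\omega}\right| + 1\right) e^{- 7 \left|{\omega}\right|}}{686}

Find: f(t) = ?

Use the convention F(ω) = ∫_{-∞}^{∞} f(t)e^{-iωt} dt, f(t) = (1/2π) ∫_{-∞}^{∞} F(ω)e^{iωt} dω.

f(t) = \frac{3}{\left(t^{2} + 49\right)^{2}}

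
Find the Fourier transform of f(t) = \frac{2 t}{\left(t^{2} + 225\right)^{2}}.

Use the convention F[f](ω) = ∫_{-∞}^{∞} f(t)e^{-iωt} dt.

F(ω) = - \frac{i \pi \omega e^{- 15 \left|{\omega}\right|}}{15}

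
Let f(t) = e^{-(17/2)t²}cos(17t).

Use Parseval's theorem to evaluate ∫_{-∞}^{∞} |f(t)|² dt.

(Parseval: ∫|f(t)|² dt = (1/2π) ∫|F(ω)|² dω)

∫|f(t)|² dt = \frac{\sqrt{17} \sqrt{\pi} \left(1 + e^{17}\right)}{34 e^{17}}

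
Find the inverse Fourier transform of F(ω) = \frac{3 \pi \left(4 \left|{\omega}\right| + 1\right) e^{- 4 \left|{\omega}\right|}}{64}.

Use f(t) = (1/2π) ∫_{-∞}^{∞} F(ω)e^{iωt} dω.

f(t) = \frac{6}{\left(t^{2} + 16\right)^{2}}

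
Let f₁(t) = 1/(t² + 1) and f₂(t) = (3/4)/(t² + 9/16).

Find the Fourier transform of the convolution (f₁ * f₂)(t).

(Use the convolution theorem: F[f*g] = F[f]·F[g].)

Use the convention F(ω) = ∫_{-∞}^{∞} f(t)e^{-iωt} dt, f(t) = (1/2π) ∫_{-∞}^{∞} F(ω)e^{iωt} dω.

F[f₁*f₂](ω) = \pi^{2} e^{- \frac{7 \left|{\omega}\right|}{4}}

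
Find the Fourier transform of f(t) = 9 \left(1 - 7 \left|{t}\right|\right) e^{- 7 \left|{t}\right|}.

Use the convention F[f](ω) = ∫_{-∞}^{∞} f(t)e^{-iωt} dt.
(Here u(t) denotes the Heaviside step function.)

F(ω) = \frac{252 \omega^{2}}{\left(\omega^{2} + 49\right)^{2}}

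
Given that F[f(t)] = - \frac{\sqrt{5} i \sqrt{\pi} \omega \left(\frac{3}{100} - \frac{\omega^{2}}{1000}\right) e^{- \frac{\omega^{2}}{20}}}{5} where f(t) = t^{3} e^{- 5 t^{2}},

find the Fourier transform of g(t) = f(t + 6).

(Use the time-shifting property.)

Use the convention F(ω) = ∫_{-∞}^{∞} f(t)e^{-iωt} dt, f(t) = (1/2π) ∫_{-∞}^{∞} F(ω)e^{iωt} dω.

F[g](ω) = \frac{\sqrt{5} i \sqrt{\pi} \omega \left(\omega^{2} - 30\right) e^{\frac{\omega \left(- \omega + 120 i\right)}{20}}}{5000}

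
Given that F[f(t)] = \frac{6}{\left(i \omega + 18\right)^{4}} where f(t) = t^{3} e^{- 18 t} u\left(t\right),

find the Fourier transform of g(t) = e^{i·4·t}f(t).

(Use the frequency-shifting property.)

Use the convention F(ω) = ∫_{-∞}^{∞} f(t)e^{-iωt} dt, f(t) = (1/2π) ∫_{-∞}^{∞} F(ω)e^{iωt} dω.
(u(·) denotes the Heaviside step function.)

F[g](ω) = \frac{6}{\left(i \left(\omega - 4\right) + 18\right)^{4}}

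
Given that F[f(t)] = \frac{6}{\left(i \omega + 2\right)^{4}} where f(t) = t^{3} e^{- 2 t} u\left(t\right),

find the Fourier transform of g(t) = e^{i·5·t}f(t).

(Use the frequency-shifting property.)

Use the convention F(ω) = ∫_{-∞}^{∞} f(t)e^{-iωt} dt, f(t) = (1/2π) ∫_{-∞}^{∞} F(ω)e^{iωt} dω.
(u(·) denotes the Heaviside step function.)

F[g](ω) = \frac{6}{\left(i \left(\omega - 5\right) + 2\right)^{4}}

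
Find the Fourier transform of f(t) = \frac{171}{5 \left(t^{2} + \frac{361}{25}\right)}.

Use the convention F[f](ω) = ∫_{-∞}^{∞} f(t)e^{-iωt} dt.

F(ω) = 9 \pi e^{- \frac{19 \left|{\omega}\right|}{5}}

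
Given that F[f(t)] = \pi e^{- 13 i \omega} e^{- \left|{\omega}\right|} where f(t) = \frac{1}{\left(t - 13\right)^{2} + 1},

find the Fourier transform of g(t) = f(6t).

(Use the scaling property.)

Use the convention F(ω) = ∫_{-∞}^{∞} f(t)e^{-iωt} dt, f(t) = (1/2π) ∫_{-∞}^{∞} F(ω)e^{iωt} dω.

F[g](ω) = \frac{\pi e^{- \frac{13 i \omega}{6} - \frac{\left|{\omega}\right|}{6}}}{6}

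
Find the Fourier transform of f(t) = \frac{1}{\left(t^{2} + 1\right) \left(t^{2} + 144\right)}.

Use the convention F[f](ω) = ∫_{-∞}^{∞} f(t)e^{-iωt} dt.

F(ω) = \frac{\pi e^{- \left|{\omega}\right|}}{143} - \frac{\pi e^{- 12 \left|{\omega}\right|}}{1716}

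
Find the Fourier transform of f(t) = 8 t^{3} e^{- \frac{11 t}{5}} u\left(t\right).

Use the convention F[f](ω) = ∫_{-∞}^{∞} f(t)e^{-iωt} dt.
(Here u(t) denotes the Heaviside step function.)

F(ω) = \frac{30000}{\left(5 i \omega + 11\right)^{4}}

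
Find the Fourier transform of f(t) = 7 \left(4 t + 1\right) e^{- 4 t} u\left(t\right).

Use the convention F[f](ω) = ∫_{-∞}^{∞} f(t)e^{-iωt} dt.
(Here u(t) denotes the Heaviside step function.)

F(ω) = \frac{7 \left(- i \omega - 8\right)}{\omega^{2} - 8 i \omega - 16}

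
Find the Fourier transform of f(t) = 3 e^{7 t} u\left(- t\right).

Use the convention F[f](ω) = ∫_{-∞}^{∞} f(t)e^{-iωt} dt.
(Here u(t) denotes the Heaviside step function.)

F(ω) = - \frac{3}{i \omega - 7}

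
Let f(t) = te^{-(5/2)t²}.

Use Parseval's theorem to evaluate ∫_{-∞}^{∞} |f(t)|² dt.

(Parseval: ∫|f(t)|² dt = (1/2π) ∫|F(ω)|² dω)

∫|f(t)|² dt = \frac{\sqrt{5} \sqrt{\pi}}{50}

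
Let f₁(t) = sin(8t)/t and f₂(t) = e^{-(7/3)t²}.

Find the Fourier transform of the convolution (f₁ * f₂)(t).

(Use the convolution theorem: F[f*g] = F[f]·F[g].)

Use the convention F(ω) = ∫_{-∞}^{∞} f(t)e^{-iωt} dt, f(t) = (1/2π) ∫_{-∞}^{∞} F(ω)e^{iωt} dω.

F[f₁*f₂](ω) = \begin{cases} \frac{\sqrt{21} \pi^{\frac{3}{2}} e^{- \frac{3 \omega^{2}}{28}}}{7} & \text{for}\: \omega > -8 \wedge \omega < 8 \\0 & \text{otherwise} \end{cases}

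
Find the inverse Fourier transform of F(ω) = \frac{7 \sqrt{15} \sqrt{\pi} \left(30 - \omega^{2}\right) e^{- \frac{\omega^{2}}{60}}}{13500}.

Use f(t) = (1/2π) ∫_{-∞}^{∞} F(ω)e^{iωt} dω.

f(t) = 7 t^{2} e^{- 15 t^{2}}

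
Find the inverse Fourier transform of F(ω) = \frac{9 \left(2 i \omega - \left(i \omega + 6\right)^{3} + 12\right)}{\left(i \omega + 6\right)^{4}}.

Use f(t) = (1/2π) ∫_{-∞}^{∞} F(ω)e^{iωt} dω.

f(t) = 9 \left(t^{2} - 1\right) e^{- 6 t} u\left(t\right)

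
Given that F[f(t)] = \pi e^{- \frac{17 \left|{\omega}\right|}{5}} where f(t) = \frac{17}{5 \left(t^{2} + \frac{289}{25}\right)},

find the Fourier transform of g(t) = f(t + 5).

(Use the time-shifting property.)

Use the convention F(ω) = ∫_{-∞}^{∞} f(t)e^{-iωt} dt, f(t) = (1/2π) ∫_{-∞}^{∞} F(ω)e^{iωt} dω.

F[g](ω) = \pi e^{5 i \omega - \frac{17 \left|{\omega}\right|}{5}}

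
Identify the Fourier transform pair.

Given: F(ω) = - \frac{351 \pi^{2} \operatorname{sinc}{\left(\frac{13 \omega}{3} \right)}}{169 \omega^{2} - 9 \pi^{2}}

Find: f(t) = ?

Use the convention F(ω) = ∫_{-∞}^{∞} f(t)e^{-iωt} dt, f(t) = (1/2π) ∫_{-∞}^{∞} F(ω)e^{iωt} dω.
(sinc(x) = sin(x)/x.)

f(t) = 9 \left(\begin{cases} \cos^{2}{\left(\frac{3 \pi t}{26} \right)} & \text{for}\: \left|{t}\right| < \frac{13}{3} \\0 & \text{otherwise} \end{cases}\right)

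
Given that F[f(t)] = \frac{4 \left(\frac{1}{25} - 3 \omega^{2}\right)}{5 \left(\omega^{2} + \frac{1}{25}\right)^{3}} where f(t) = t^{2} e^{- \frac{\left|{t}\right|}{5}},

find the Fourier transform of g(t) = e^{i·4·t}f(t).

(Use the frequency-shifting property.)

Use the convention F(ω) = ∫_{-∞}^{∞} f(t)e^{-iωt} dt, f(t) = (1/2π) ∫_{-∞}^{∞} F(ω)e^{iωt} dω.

F[g](ω) = \frac{500 \left(1 - 75 \left(\omega - 4\right)^{2}\right)}{\left(25 \left(\omega - 4\right)^{2} + 1\right)^{3}}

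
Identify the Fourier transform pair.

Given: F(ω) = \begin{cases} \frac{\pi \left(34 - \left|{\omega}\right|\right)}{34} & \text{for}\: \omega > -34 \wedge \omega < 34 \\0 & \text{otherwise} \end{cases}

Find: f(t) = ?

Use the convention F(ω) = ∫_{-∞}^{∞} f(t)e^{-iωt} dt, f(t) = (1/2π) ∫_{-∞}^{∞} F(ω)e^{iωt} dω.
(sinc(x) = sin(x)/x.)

f(t) = 17 \operatorname{sinc}^{2}{\left(17 t \right)}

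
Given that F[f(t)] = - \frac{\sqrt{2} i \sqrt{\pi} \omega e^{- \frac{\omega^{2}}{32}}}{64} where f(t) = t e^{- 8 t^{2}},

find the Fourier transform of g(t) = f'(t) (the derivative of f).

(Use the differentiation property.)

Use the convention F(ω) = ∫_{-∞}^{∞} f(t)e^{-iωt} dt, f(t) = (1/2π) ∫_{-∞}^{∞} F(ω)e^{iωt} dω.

F[g](ω) = \frac{\sqrt{2} \sqrt{\pi} \omega^{2} e^{- \frac{\omega^{2}}{32}}}{64}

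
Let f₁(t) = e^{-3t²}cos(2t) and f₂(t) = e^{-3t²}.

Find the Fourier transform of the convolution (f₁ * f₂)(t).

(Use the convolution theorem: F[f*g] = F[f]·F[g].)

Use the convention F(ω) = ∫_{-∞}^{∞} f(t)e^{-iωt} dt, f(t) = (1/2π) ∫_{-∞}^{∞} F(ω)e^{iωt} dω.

F[f₁*f₂](ω) = \frac{\pi \left(e^{\frac{2 \omega}{3}} + 1\right) e^{- \frac{\omega^{2}}{6} - \frac{\omega}{3} - \frac{1}{3}}}{6}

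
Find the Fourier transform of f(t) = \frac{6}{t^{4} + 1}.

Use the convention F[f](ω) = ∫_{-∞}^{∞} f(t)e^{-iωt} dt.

F(ω) = 6 \pi e^{- \frac{\sqrt{2} \left|{\omega}\right|}{2}} \sin{\left(\frac{\sqrt{2} \left|{\omega}\right|}{2} + \frac{\pi}{4} \right)}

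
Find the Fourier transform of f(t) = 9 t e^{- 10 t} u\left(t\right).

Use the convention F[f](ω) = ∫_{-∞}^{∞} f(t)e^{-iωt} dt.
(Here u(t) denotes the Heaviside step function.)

F(ω) = \frac{9}{\left(i \omega + 10\right)^{2}}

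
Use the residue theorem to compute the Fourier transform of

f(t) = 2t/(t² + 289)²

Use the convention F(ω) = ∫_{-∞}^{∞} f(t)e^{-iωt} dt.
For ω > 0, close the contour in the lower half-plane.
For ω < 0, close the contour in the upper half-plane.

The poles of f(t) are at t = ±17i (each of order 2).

Let g(z) = f(z)e^{-iωz}; for large |z| the factor e^{-iωz} decays in the lower half-plane when ω > 0 and in the upper half-plane when ω < 0.

Case ω > 0 (lower half-plane, clockwise contour ⇒ F(ω) = -2πi·ΣRes):
  Res_{z = - 17 i} g(z) = \frac{\omega e^{- 17 \omega}}{34} (pole of order 2)
  F(ω) = -2πi·ΣRes = - \frac{i \pi \omega e^{- 17 \omega}}{17}

Case ω < 0 (upper half-plane, counterclockwise contour ⇒ F(ω) = +2πi·ΣRes):
  Res_{z = 17 i} g(z) = - \frac{\omega e^{17 \omega}}{34} (pole of order 2)
  F(ω) = 2πi·ΣRes = - \frac{i \pi \omega e^{17 \omega}}{17}

Both cases combine into a single formula in |ω|:

F(ω) = - \frac{i \pi \omega e^{- 17 \left|{\omega}\right|}}{17}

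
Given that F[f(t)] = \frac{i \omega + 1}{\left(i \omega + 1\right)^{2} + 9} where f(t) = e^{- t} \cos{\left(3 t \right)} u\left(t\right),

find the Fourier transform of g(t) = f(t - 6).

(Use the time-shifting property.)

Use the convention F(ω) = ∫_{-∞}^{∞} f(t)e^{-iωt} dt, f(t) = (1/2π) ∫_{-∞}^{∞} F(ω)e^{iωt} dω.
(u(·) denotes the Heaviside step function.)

F[g](ω) = \frac{\left(i \omega + 1\right) e^{- 6 i \omega}}{\left(i \omega + 1\right)^{2} + 9}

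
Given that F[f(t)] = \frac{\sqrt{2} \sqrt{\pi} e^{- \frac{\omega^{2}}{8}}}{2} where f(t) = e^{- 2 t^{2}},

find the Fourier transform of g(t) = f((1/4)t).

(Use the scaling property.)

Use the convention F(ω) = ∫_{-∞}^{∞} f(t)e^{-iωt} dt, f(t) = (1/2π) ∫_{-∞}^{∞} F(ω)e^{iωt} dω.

F[g](ω) = 2 \sqrt{2} \sqrt{\pi} e^{- 2 \omega^{2}}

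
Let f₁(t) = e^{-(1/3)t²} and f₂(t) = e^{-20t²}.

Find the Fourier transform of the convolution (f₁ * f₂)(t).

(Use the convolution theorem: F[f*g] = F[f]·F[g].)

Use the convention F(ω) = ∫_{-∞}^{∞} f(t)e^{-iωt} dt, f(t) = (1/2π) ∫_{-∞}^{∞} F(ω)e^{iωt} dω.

F[f₁*f₂](ω) = \frac{\sqrt{15} \pi e^{- \frac{61 \omega^{2}}{80}}}{10}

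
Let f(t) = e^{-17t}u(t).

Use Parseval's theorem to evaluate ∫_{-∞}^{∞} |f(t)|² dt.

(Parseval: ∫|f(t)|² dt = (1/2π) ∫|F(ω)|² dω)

∫|f(t)|² dt = \frac{1}{34}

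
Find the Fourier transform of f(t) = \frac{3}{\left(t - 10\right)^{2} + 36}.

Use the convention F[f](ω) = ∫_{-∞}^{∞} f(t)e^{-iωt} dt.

F(ω) = \frac{\pi e^{- 10 i \omega - 6 \left|{\omega}\right|}}{2}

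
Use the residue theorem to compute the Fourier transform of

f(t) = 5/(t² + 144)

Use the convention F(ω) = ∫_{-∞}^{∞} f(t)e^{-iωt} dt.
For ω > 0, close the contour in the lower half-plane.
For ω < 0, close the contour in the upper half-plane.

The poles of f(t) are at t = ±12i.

Let g(z) = f(z)e^{-iωz}; for large |z| the factor e^{-iωz} decays in the lower half-plane when ω > 0 and in the upper half-plane when ω < 0.

Case ω > 0 (lower half-plane, clockwise contour ⇒ F(ω) = -2πi·ΣRes):
  Res_{z = - 12 i} g(z) = \frac{5 i e^{- 12 \omega}}{24}
  F(ω) = -2πi·ΣRes = \frac{5 \pi e^{- 12 \omega}}{12}

Case ω < 0 (upper half-plane, counterclockwise contour ⇒ F(ω) = +2πi·ΣRes):
  Res_{z = 12 i} g(z) = - \frac{5 i e^{12 \omega}}{24}
  F(ω) = 2πi·ΣRes = \frac{5 \pi e^{12 \omega}}{12}

Both cases combine into a single formula in |ω|:

F(ω) = \frac{5 \pi e^{- 12 \left|{\omega}\right|}}{12}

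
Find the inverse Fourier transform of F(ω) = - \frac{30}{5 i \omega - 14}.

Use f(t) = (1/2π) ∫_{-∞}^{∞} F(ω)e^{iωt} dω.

f(t) = 6 e^{\frac{14 t}{5}} u\left(- t\right)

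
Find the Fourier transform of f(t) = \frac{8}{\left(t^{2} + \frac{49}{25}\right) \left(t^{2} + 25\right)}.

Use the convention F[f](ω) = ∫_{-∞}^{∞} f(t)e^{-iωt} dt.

F(ω) = - \frac{5 \pi e^{- 5 \left|{\omega}\right|}}{72} + \frac{125 \pi e^{- \frac{7 \left|{\omega}\right|}{5}}}{504}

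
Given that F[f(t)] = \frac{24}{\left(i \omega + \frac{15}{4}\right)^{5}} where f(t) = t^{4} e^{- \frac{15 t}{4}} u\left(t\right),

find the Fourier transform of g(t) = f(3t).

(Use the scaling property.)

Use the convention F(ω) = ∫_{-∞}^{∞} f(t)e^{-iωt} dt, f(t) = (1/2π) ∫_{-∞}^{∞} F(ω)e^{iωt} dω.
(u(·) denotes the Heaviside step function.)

F[g](ω) = \frac{1990656}{\left(4 i \omega + 45\right)^{5}}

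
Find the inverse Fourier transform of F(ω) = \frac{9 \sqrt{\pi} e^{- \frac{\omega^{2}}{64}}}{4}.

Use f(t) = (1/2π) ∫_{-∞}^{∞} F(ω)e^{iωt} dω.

f(t) = 9 e^{- 16 t^{2}}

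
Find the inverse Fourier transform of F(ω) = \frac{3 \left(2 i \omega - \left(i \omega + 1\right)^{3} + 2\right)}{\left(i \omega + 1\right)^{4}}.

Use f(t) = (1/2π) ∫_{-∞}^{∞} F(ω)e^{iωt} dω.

f(t) = 3 \left(t^{2} - 1\right) e^{- t} u\left(t\right)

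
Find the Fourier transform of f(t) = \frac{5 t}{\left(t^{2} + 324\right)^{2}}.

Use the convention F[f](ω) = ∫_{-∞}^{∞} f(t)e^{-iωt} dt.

F(ω) = - \frac{5 i \pi \omega e^{- 18 \left|{\omega}\right|}}{36}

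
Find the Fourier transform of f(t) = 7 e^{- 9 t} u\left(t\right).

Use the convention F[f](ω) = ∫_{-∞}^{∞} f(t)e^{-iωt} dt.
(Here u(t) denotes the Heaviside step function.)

F(ω) = \frac{7}{i \omega + 9}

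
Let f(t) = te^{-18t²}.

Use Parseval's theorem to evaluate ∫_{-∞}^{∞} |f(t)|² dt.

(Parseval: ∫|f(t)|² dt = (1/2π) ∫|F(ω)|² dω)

∫|f(t)|² dt = \frac{\sqrt{\pi}}{432}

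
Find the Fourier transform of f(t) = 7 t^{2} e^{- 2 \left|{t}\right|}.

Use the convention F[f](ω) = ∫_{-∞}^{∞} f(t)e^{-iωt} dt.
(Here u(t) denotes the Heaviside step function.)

F(ω) = \frac{56 \left(4 - 3 \omega^{2}\right)}{\left(\omega^{2} + 4\right)^{3}}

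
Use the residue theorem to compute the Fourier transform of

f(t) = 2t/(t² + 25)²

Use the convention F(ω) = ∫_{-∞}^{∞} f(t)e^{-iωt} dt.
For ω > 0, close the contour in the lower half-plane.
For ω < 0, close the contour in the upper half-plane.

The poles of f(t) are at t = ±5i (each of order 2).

Let g(z) = f(z)e^{-iωz}; for large |z| the factor e^{-iωz} decays in the lower half-plane when ω > 0 and in the upper half-plane when ω < 0.

Case ω > 0 (lower half-plane, clockwise contour ⇒ F(ω) = -2πi·ΣRes):
  Res_{z = - 5 i} g(z) = \frac{\omega e^{- 5 \omega}}{10} (pole of order 2)
  F(ω) = -2πi·ΣRes = - \frac{i \pi \omega e^{- 5 \omega}}{5}

Case ω < 0 (upper half-plane, counterclockwise contour ⇒ F(ω) = +2πi·ΣRes):
  Res_{z = 5 i} g(z) = - \frac{\omega e^{5 \omega}}{10} (pole of order 2)
  F(ω) = 2πi·ΣRes = - \frac{i \pi \omega e^{5 \omega}}{5}

Both cases combine into a single formula in |ω|:

F(ω) = - \frac{i \pi \omega e^{- 5 \left|{\omega}\right|}}{5}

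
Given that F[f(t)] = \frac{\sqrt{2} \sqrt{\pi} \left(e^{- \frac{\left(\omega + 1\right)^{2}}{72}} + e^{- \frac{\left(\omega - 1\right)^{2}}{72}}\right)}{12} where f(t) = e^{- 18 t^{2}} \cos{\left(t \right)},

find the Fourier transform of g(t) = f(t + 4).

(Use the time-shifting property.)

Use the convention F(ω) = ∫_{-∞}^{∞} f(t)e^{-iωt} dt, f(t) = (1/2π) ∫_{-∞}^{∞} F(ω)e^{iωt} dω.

F[g](ω) = \frac{\sqrt{2} \sqrt{\pi} \left(e^{\frac{\omega}{18}} + 1\right) e^{- \frac{\omega^{2}}{72} - \frac{\omega}{36} + 4 i \omega - \frac{1}{72}}}{12}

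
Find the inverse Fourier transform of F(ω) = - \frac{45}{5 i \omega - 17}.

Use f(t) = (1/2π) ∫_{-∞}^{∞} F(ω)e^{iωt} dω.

f(t) = 9 e^{\frac{17 t}{5}} u\left(- t\right)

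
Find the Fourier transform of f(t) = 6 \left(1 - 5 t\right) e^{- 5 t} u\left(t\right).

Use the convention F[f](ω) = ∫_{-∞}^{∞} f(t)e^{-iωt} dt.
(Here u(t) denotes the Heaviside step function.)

F(ω) = \frac{6 i \omega}{- \omega^{2} + 10 i \omega + 25}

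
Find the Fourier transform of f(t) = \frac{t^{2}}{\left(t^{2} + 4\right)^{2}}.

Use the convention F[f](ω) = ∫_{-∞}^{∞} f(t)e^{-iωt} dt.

F(ω) = \frac{\pi \left(1 - 2 \left|{\omega}\right|\right) e^{- 2 \left|{\omega}\right|}}{4}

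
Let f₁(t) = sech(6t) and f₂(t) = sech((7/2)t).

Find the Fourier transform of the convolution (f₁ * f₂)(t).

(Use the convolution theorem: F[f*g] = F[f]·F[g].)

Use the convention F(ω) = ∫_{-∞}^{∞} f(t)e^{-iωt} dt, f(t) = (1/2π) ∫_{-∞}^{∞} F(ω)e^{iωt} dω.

F[f₁*f₂](ω) = \frac{\pi^{2}}{21 \cosh{\left(\frac{\pi \omega}{12} \right)} \cosh{\left(\frac{\pi \omega}{7} \right)}}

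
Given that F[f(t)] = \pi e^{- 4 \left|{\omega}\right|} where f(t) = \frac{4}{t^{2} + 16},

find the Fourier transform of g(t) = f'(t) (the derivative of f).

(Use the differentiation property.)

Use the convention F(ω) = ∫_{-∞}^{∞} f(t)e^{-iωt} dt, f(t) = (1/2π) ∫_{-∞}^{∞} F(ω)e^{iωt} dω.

F[g](ω) = i \pi \omega e^{- 4 \left|{\omega}\right|}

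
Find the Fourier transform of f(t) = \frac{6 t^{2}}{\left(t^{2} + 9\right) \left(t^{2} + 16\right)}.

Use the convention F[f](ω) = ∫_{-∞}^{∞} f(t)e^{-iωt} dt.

F(ω) = \frac{6 \pi \left(4 - 3 e^{\left|{\omega}\right|}\right) e^{- 4 \left|{\omega}\right|}}{7}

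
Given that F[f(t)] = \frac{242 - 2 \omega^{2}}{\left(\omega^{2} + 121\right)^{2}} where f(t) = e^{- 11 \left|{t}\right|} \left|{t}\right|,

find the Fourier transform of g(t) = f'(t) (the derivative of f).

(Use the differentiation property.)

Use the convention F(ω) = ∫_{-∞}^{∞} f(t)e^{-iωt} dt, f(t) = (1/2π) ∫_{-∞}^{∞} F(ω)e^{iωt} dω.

F[g](ω) = - \frac{2 i \omega \left(\omega^{2} - 121\right)}{\left(\omega^{2} + 121\right)^{2}}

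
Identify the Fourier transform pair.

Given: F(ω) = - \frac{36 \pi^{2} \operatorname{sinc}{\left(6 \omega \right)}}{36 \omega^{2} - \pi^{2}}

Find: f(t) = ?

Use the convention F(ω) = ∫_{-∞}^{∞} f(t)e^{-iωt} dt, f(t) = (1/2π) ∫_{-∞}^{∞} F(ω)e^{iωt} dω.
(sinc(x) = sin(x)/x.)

f(t) = 6 \left(\begin{cases} \frac{\cos{\left(\frac{\pi t}{6} \right)}}{2} + \frac{1}{2} & \text{for}\: \left|{t}\right| < 6 \\0 & \text{otherwise} \end{cases}\right)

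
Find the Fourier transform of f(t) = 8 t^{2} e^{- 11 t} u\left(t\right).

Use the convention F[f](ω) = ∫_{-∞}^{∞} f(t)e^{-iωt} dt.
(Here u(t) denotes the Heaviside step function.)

F(ω) = \frac{16}{\left(i \omega + 11\right)^{3}}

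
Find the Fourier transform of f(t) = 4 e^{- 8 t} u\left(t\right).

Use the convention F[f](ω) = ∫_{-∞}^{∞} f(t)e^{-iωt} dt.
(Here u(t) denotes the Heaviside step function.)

F(ω) = \frac{4}{i \omega + 8}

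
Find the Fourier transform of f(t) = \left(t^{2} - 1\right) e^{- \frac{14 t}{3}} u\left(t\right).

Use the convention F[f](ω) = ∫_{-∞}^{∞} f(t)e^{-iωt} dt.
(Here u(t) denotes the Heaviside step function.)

F(ω) = \frac{3 \left(54 i \omega - \left(3 i \omega + 14\right)^{3} + 252\right)}{\left(3 i \omega + 14\right)^{4}}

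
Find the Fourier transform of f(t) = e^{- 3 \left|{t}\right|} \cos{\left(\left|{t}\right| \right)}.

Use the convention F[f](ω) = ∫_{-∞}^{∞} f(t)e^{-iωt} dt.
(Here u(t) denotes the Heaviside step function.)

F(ω) = \frac{6 \left(\omega^{2} + 10\right)}{\omega^{4} + 16 \omega^{2} + 100}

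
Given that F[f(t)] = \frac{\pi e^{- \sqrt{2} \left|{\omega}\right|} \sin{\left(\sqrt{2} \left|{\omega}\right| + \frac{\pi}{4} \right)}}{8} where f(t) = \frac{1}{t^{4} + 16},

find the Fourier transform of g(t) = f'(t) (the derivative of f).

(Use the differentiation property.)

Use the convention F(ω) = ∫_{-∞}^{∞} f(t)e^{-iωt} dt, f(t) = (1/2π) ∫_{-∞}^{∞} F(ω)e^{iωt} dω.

F[g](ω) = \frac{i \pi \omega e^{- \sqrt{2} \left|{\omega}\right|} \sin{\left(\sqrt{2} \left|{\omega}\right| + \frac{\pi}{4} \right)}}{8}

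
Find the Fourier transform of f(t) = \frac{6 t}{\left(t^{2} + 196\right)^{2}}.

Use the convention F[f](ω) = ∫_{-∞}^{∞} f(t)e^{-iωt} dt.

F(ω) = - \frac{3 i \pi \omega e^{- 14 \left|{\omega}\right|}}{14}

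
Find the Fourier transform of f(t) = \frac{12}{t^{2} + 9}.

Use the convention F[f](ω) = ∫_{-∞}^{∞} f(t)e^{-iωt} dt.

F(ω) = 4 \pi e^{- 3 \left|{\omega}\right|}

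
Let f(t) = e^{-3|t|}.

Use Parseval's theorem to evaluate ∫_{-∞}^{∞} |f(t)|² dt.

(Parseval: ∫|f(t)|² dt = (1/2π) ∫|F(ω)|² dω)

∫|f(t)|² dt = \frac{1}{3}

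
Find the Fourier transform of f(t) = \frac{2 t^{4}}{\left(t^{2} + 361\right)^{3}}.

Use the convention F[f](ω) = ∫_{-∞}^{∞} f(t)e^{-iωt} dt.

F(ω) = \frac{\pi \left(361 \omega^{2} - 95 \left|{\omega}\right| + 3\right) e^{- 19 \left|{\omega}\right|}}{76}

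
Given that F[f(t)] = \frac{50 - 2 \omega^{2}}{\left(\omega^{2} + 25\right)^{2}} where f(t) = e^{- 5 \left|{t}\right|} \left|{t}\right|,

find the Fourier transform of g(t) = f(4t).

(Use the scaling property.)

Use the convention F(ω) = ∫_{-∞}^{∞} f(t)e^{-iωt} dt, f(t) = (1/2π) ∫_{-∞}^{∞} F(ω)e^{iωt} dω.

F[g](ω) = \frac{8 \left(400 - \omega^{2}\right)}{\left(\omega^{2} + 400\right)^{2}}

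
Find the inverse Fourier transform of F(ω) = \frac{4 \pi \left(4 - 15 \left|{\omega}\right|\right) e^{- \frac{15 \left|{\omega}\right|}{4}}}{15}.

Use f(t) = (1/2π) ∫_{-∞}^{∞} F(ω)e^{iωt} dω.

f(t) = \frac{8 t^{2}}{\left(t^{2} + \frac{225}{16}\right)^{2}}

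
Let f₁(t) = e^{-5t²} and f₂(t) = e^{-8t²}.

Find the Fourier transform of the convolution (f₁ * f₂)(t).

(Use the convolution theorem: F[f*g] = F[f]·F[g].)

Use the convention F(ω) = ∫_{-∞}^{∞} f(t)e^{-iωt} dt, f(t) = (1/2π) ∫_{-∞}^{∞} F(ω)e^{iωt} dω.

F[f₁*f₂](ω) = \frac{\sqrt{10} \pi e^{- \frac{13 \omega^{2}}{160}}}{20}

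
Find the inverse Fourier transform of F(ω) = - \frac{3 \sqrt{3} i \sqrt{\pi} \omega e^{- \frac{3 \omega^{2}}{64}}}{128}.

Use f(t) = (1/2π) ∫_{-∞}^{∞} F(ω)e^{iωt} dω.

f(t) = t e^{- \frac{16 t^{2}}{3}}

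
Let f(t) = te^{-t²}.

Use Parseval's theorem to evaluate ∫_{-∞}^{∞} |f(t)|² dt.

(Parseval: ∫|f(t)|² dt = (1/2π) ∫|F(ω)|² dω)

∫|f(t)|² dt = \frac{\sqrt{2} \sqrt{\pi}}{8}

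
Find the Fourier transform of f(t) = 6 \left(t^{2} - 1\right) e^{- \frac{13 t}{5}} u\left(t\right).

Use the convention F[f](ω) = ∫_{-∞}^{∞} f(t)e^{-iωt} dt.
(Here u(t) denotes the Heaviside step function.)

F(ω) = \frac{30 \left(250 i \omega - \left(5 i \omega + 13\right)^{3} + 650\right)}{\left(5 i \omega + 13\right)^{4}}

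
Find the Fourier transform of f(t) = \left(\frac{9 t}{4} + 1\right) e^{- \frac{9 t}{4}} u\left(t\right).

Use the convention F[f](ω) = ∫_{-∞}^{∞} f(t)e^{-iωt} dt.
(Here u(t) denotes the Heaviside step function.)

F(ω) = \frac{8 \left(- 2 i \omega - 9\right)}{16 \omega^{2} - 72 i \omega - 81}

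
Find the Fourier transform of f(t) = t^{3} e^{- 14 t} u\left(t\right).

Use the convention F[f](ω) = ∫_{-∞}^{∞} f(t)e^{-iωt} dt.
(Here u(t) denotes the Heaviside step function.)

F(ω) = \frac{6}{\left(i \omega + 14\right)^{4}}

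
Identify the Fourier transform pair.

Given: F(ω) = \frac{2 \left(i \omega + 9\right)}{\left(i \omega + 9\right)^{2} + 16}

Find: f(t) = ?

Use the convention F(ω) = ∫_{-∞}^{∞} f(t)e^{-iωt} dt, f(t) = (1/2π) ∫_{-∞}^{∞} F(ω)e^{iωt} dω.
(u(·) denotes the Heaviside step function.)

f(t) = 2 e^{- 9 t} \cos{\left(4 t \right)} u\left(t\right)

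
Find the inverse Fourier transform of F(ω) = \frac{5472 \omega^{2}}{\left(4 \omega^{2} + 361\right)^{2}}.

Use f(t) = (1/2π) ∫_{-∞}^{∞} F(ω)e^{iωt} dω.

f(t) = 9 \left(1 - \frac{19 \left|{t}\right|}{2}\right) e^{- \frac{19 \left|{t}\right|}{2}}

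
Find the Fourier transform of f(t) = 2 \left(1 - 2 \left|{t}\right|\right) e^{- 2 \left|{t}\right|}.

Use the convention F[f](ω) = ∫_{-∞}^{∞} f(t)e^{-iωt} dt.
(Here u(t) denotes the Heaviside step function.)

F(ω) = \frac{16 \omega^{2}}{\left(\omega^{2} + 4\right)^{2}}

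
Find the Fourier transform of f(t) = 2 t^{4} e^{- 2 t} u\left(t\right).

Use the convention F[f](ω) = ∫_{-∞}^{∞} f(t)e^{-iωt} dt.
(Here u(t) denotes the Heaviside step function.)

F(ω) = \frac{48}{\left(i \omega + 2\right)^{5}}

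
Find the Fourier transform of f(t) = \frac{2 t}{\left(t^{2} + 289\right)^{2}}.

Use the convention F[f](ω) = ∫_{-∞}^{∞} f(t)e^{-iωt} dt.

F(ω) = - \frac{i \pi \omega e^{- 17 \left|{\omega}\right|}}{17}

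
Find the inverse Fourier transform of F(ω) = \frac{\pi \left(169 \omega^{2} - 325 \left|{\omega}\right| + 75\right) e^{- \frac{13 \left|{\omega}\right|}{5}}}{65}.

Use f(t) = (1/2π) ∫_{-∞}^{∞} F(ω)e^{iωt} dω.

f(t) = \frac{8 t^{4}}{\left(t^{2} + \frac{169}{25}\right)^{3}}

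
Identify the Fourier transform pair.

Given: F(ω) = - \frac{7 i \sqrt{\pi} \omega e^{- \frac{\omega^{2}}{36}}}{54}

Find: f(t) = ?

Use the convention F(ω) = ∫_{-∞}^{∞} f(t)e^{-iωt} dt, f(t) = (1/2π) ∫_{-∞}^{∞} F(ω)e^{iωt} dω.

f(t) = 7 t e^{- 9 t^{2}}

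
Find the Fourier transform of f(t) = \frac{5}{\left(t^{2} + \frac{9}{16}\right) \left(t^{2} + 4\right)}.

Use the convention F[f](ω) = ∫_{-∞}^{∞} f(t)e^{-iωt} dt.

F(ω) = - \frac{8 \pi e^{- 2 \left|{\omega}\right|}}{11} + \frac{64 \pi e^{- \frac{3 \left|{\omega}\right|}{4}}}{33}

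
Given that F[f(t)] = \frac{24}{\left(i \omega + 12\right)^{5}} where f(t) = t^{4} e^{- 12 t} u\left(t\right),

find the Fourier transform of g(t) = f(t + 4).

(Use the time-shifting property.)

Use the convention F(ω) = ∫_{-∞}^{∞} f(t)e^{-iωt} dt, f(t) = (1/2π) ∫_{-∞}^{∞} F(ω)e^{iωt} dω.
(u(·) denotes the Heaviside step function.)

F[g](ω) = \frac{24 e^{4 i \omega}}{\left(i \omega + 12\right)^{5}}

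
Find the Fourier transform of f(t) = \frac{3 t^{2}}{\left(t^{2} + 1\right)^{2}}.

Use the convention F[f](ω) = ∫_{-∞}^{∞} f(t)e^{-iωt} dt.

F(ω) = \frac{3 \pi \left(1 - \left|{\omega}\right|\right) e^{- \left|{\omega}\right|}}{2}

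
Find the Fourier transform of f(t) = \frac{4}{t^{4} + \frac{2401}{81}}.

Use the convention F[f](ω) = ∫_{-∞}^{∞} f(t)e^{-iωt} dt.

F(ω) = \frac{108 \pi e^{- \frac{7 \sqrt{2} \left|{\omega}\right|}{6}} \sin{\left(\frac{7 \sqrt{2} \left|{\omega}\right|}{6} + \frac{\pi}{4} \right)}}{343}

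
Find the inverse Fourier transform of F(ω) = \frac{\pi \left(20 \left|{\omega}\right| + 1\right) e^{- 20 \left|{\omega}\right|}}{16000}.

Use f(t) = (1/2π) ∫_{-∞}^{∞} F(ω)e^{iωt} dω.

f(t) = \frac{1}{\left(t^{2} + 400\right)^{2}}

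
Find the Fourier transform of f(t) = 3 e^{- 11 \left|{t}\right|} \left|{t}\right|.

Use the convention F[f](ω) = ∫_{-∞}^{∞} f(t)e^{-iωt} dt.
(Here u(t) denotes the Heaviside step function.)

F(ω) = \frac{6 \left(121 - \omega^{2}\right)}{\left(\omega^{2} + 121\right)^{2}}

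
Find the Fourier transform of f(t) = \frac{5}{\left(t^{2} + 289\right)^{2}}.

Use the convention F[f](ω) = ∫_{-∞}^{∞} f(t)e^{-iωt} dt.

F(ω) = \frac{5 \pi \left(17 \left|{\omega}\right| + 1\right) e^{- 17 \left|{\omega}\right|}}{9826}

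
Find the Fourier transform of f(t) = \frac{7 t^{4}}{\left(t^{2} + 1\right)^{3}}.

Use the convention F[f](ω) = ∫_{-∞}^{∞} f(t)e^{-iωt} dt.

F(ω) = \frac{7 \pi \left(\omega^{2} - 5 \left|{\omega}\right| + 3\right) e^{- \left|{\omega}\right|}}{8}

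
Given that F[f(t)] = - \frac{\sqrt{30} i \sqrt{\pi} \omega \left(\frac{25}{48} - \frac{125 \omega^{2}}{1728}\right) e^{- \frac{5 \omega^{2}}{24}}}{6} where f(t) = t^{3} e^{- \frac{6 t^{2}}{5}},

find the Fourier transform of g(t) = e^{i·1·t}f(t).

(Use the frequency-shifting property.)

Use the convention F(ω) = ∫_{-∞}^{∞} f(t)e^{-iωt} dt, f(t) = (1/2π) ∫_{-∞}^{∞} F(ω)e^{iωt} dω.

F[g](ω) = \frac{25 \sqrt{30} i \sqrt{\pi} \left(\omega - 1\right) \left(5 \left(\omega - 1\right)^{2} - 36\right) e^{- \frac{5 \left(\omega - 1\right)^{2}}{24}}}{10368}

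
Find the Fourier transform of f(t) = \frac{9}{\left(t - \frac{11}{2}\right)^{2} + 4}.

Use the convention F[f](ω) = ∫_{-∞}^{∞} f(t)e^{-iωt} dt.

F(ω) = \frac{9 \pi e^{- \frac{11 i \omega}{2} - 2 \left|{\omega}\right|}}{2}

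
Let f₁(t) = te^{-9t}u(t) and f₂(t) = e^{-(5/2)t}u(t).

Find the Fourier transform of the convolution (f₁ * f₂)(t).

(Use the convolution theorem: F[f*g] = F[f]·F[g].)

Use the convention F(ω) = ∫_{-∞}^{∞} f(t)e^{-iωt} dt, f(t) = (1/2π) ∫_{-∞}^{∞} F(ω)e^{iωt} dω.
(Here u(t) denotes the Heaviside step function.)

F[f₁*f₂](ω) = \frac{2}{\left(i \omega + 9\right)^{2} \left(2 i \omega + 5\right)}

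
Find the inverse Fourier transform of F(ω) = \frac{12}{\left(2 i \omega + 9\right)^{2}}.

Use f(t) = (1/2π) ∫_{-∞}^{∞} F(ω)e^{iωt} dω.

f(t) = 3 t e^{- \frac{9 t}{2}} u\left(t\right)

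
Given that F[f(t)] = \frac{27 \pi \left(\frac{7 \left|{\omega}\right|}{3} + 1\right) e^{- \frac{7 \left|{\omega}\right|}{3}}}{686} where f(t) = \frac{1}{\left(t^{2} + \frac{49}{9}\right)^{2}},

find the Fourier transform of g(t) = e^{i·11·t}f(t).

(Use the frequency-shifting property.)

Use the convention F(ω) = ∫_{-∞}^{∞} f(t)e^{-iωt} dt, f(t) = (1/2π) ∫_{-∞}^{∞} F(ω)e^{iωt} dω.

F[g](ω) = \frac{9 \pi \left(7 \left|{\omega - 11}\right| + 3\right) e^{- \frac{7 \left|{\omega - 11}\right|}{3}}}{686}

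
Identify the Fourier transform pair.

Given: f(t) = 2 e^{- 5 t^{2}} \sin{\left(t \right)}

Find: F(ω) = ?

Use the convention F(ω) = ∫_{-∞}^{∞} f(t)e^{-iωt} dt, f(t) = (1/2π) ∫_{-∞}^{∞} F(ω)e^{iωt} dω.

F(ω) = \frac{\sqrt{5} i \sqrt{\pi} \left(1 - e^{\frac{\omega}{5}}\right) e^{- \frac{\omega^{2}}{20} - \frac{\omega}{10} - \frac{1}{20}}}{5}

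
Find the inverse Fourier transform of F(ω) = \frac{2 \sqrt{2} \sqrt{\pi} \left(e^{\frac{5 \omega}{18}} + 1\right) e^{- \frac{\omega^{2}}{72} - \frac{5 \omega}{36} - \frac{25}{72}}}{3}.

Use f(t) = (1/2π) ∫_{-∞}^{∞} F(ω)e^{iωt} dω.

f(t) = 8 e^{- 18 t^{2}} \cos{\left(5 t \right)}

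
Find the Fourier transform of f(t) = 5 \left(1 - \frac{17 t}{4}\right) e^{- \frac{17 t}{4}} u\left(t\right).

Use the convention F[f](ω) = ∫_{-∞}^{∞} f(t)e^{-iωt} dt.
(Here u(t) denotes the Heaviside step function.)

F(ω) = \frac{80 i \omega}{- 16 \omega^{2} + 136 i \omega + 289}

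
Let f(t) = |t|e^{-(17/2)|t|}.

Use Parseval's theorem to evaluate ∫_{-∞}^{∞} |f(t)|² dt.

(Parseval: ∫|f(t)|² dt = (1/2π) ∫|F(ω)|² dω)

∫|f(t)|² dt = \frac{4}{4913}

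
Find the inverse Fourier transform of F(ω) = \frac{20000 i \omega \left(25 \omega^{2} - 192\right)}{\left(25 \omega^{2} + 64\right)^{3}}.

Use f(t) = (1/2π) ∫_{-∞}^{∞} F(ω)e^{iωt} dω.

f(t) = 8 t e^{- \frac{8 \left|{t}\right|}{5}} \left|{t}\right|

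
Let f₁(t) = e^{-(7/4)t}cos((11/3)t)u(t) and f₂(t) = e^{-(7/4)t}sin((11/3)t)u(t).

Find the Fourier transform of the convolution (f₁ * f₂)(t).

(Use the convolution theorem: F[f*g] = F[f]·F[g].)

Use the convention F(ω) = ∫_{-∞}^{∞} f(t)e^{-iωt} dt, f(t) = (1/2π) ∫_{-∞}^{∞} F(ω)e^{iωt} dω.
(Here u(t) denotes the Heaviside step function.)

F[f₁*f₂](ω) = \frac{19008 \left(4 i \omega + 7\right)}{\left(9 \left(4 i \omega + 7\right)^{2} + 1936\right)^{2}}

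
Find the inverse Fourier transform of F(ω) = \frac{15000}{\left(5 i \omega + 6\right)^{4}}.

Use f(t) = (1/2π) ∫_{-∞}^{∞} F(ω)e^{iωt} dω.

f(t) = 4 t^{3} e^{- \frac{6 t}{5}} u\left(t\right)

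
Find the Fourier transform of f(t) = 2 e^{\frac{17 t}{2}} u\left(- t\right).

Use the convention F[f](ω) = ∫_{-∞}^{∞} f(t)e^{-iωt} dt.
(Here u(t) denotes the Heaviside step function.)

F(ω) = - \frac{4}{2 i \omega - 17}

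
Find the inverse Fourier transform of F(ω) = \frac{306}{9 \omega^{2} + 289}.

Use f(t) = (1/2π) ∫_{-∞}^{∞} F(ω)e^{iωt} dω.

f(t) = 3 e^{- \frac{17 \left|{t}\right|}{3}}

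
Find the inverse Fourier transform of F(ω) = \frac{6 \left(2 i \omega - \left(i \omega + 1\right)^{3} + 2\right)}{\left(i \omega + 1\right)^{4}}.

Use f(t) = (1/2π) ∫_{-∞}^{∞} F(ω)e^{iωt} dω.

f(t) = 6 \left(t^{2} - 1\right) e^{- t} u\left(t\right)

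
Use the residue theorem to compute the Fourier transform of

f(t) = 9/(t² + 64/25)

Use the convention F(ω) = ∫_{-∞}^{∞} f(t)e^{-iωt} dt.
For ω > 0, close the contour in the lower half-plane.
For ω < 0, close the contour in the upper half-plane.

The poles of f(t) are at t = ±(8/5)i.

Let g(z) = f(z)e^{-iωz}; for large |z| the factor e^{-iωz} decays in the lower half-plane when ω > 0 and in the upper half-plane when ω < 0.

Case ω > 0 (lower half-plane, clockwise contour ⇒ F(ω) = -2πi·ΣRes):
  Res_{z = - \frac{8 i}{5}} g(z) = \frac{45 i e^{- \frac{8 \omega}{5}}}{16}
  F(ω) = -2πi·ΣRes = \frac{45 \pi e^{- \frac{8 \omega}{5}}}{8}

Case ω < 0 (upper half-plane, counterclockwise contour ⇒ F(ω) = +2πi·ΣRes):
  Res_{z = \frac{8 i}{5}} g(z) = - \frac{45 i e^{\frac{8 \omega}{5}}}{16}
  F(ω) = 2πi·ΣRes = \frac{45 \pi e^{\frac{8 \omega}{5}}}{8}

Both cases combine into a single formula in |ω|:

F(ω) = \frac{45 \pi e^{- \frac{8 \left|{\omega}\right|}{5}}}{8}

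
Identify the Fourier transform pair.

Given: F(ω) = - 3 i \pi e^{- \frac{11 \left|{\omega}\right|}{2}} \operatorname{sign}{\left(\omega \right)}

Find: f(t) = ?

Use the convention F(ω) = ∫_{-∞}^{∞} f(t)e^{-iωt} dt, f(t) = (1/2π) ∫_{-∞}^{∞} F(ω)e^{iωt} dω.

f(t) = \frac{3 t}{t^{2} + \frac{121}{4}}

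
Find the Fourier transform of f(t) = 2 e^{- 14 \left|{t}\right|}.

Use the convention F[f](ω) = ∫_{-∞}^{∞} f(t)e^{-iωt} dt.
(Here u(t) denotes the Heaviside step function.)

F(ω) = \frac{56}{\omega^{2} + 196}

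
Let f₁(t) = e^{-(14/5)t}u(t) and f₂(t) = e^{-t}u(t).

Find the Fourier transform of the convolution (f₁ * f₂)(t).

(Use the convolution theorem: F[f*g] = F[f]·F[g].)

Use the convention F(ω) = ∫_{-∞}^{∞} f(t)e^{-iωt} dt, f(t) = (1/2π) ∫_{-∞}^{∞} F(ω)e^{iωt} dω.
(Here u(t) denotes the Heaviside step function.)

F[f₁*f₂](ω) = \frac{5}{\left(i \omega + 1\right) \left(5 i \omega + 14\right)}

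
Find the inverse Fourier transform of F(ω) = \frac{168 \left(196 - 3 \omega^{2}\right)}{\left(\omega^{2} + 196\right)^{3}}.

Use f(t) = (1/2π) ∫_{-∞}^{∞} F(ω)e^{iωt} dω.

f(t) = 3 t^{2} e^{- 14 \left|{t}\right|}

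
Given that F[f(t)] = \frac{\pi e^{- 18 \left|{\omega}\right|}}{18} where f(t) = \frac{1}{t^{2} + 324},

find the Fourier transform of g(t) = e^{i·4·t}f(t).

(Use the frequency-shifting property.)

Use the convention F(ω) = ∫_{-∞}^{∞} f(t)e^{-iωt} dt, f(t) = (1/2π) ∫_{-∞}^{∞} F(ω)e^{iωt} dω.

F[g](ω) = \frac{\pi e^{- 18 \left|{\omega - 4}\right|}}{18}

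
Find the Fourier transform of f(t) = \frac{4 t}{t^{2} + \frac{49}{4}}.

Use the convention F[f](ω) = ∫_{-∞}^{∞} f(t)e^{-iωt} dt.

F(ω) = - 4 i \pi e^{- \frac{7 \left|{\omega}\right|}{2}} \operatorname{sign}{\left(\omega \right)}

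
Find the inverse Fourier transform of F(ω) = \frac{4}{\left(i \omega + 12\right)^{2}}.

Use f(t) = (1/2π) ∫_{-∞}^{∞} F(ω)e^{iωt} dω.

f(t) = 4 t e^{- 12 t} u\left(t\right)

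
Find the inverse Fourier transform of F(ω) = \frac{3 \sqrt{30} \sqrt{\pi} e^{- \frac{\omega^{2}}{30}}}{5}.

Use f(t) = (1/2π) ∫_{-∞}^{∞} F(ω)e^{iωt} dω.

f(t) = 9 e^{- \frac{15 t^{2}}{2}}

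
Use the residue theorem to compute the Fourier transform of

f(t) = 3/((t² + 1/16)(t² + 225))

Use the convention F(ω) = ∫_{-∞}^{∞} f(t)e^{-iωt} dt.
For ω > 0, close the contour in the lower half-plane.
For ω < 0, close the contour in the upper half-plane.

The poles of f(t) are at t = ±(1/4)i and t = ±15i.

Let g(z) = f(z)e^{-iωz}; for large |z| the factor e^{-iωz} decays in the lower half-plane when ω > 0 and in the upper half-plane when ω < 0.

Case ω > 0 (lower half-plane, clockwise contour ⇒ F(ω) = -2πi·ΣRes):
  Res_{z = - \frac{i}{4}} g(z) = \frac{96 i e^{- \frac{\omega}{4}}}{3599}
  Res_{z = - 15 i} g(z) = - \frac{8 i e^{- 15 \omega}}{17995}
  F(ω) = -2πi·ΣRes = - \frac{16 \pi e^{- 15 \omega}}{17995} + \frac{192 \pi e^{- \frac{\omega}{4}}}{3599}

Case ω < 0 (upper half-plane, counterclockwise contour ⇒ F(ω) = +2πi·ΣRes):
  Res_{z = \frac{i}{4}} g(z) = - \frac{96 i e^{\frac{\omega}{4}}}{3599}
  Res_{z = 15 i} g(z) = \frac{8 i e^{15 \omega}}{17995}
  F(ω) = 2πi·ΣRes = \frac{16 \pi \left(60 e^{\frac{\omega}{4}} - e^{15 \omega}\right)}{17995}

Both cases combine into a single formula in |ω|:

F(ω) = - \frac{16 \pi e^{- 15 \left|{\omega}\right|}}{17995} + \frac{192 \pi e^{- \frac{\left|{\omega}\right|}{4}}}{3599}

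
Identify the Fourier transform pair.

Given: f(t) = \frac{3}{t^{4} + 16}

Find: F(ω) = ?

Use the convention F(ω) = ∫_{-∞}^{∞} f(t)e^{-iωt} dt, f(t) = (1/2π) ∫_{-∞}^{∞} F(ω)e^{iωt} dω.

F(ω) = \frac{3 \pi e^{- \sqrt{2} \left|{\omega}\right|} \sin{\left(\sqrt{2} \left|{\omega}\right| + \frac{\pi}{4} \right)}}{8}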